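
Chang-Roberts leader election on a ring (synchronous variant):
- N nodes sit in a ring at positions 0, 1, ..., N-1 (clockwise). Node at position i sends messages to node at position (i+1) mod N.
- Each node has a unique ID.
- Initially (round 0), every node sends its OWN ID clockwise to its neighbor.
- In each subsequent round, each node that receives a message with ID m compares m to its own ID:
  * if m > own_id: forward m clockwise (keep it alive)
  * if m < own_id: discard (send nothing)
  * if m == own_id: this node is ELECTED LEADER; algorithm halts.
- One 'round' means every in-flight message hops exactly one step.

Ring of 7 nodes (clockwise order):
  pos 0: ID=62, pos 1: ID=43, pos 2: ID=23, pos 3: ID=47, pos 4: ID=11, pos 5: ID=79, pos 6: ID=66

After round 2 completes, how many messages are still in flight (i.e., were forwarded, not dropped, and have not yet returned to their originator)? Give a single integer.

Answer: 3

Derivation:
Round 1: pos1(id43) recv 62: fwd; pos2(id23) recv 43: fwd; pos3(id47) recv 23: drop; pos4(id11) recv 47: fwd; pos5(id79) recv 11: drop; pos6(id66) recv 79: fwd; pos0(id62) recv 66: fwd
Round 2: pos2(id23) recv 62: fwd; pos3(id47) recv 43: drop; pos5(id79) recv 47: drop; pos0(id62) recv 79: fwd; pos1(id43) recv 66: fwd
After round 2: 3 messages still in flight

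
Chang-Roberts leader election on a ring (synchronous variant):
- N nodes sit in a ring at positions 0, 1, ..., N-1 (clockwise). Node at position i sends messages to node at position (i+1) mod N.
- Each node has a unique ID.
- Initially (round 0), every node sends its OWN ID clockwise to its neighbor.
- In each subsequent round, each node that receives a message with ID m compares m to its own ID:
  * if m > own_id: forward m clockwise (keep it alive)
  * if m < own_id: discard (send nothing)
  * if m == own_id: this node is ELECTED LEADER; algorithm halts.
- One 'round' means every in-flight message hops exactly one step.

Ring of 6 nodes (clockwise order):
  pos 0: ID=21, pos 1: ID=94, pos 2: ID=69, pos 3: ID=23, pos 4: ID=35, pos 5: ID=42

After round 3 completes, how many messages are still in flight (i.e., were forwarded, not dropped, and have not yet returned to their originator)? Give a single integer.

Round 1: pos1(id94) recv 21: drop; pos2(id69) recv 94: fwd; pos3(id23) recv 69: fwd; pos4(id35) recv 23: drop; pos5(id42) recv 35: drop; pos0(id21) recv 42: fwd
Round 2: pos3(id23) recv 94: fwd; pos4(id35) recv 69: fwd; pos1(id94) recv 42: drop
Round 3: pos4(id35) recv 94: fwd; pos5(id42) recv 69: fwd
After round 3: 2 messages still in flight

Answer: 2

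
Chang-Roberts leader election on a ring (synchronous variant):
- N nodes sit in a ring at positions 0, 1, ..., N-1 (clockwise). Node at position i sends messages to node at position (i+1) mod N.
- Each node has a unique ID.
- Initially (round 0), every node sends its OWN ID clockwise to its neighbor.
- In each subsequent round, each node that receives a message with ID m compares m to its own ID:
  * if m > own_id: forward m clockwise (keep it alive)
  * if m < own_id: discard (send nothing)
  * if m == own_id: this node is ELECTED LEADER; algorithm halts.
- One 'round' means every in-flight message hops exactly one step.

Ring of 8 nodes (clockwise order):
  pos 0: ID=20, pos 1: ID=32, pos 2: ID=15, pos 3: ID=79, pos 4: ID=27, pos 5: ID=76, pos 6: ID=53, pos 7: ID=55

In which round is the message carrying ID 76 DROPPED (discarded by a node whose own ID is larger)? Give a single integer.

Answer: 6

Derivation:
Round 1: pos1(id32) recv 20: drop; pos2(id15) recv 32: fwd; pos3(id79) recv 15: drop; pos4(id27) recv 79: fwd; pos5(id76) recv 27: drop; pos6(id53) recv 76: fwd; pos7(id55) recv 53: drop; pos0(id20) recv 55: fwd
Round 2: pos3(id79) recv 32: drop; pos5(id76) recv 79: fwd; pos7(id55) recv 76: fwd; pos1(id32) recv 55: fwd
Round 3: pos6(id53) recv 79: fwd; pos0(id20) recv 76: fwd; pos2(id15) recv 55: fwd
Round 4: pos7(id55) recv 79: fwd; pos1(id32) recv 76: fwd; pos3(id79) recv 55: drop
Round 5: pos0(id20) recv 79: fwd; pos2(id15) recv 76: fwd
Round 6: pos1(id32) recv 79: fwd; pos3(id79) recv 76: drop
Round 7: pos2(id15) recv 79: fwd
Round 8: pos3(id79) recv 79: ELECTED
Message ID 76 originates at pos 5; dropped at pos 3 in round 6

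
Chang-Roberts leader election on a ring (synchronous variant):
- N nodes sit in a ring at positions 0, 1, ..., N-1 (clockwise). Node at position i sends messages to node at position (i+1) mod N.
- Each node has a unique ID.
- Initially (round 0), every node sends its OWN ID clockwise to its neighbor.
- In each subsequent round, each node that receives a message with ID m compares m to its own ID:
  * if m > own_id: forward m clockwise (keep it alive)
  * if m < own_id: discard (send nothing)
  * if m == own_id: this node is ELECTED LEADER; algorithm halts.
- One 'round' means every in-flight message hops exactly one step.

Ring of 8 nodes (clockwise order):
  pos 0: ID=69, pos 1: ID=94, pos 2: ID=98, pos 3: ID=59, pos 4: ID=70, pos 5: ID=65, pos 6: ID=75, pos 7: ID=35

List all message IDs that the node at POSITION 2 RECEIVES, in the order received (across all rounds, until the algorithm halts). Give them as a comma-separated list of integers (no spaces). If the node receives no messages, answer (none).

Round 1: pos1(id94) recv 69: drop; pos2(id98) recv 94: drop; pos3(id59) recv 98: fwd; pos4(id70) recv 59: drop; pos5(id65) recv 70: fwd; pos6(id75) recv 65: drop; pos7(id35) recv 75: fwd; pos0(id69) recv 35: drop
Round 2: pos4(id70) recv 98: fwd; pos6(id75) recv 70: drop; pos0(id69) recv 75: fwd
Round 3: pos5(id65) recv 98: fwd; pos1(id94) recv 75: drop
Round 4: pos6(id75) recv 98: fwd
Round 5: pos7(id35) recv 98: fwd
Round 6: pos0(id69) recv 98: fwd
Round 7: pos1(id94) recv 98: fwd
Round 8: pos2(id98) recv 98: ELECTED

Answer: 94,98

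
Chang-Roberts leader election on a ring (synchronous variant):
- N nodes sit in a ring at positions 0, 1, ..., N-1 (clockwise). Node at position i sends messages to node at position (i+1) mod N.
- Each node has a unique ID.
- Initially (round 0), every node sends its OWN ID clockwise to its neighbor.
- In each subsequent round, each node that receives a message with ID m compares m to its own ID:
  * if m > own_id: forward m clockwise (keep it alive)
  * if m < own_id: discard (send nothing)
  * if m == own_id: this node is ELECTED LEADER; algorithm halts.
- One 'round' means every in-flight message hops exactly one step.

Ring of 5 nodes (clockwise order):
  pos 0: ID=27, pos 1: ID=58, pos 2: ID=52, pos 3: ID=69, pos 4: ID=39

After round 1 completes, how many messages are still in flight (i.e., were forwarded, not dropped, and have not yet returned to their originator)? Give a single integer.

Round 1: pos1(id58) recv 27: drop; pos2(id52) recv 58: fwd; pos3(id69) recv 52: drop; pos4(id39) recv 69: fwd; pos0(id27) recv 39: fwd
After round 1: 3 messages still in flight

Answer: 3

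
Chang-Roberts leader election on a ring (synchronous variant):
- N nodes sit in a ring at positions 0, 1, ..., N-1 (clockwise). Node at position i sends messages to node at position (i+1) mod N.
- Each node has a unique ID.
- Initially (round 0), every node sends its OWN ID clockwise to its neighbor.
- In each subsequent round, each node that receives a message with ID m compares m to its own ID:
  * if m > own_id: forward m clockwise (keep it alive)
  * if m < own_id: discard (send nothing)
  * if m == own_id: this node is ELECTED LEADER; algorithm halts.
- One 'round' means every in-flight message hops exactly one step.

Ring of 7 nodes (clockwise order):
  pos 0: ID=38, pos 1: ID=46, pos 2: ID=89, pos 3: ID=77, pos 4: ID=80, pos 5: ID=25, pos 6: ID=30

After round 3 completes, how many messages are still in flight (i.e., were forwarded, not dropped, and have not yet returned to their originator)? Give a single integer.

Round 1: pos1(id46) recv 38: drop; pos2(id89) recv 46: drop; pos3(id77) recv 89: fwd; pos4(id80) recv 77: drop; pos5(id25) recv 80: fwd; pos6(id30) recv 25: drop; pos0(id38) recv 30: drop
Round 2: pos4(id80) recv 89: fwd; pos6(id30) recv 80: fwd
Round 3: pos5(id25) recv 89: fwd; pos0(id38) recv 80: fwd
After round 3: 2 messages still in flight

Answer: 2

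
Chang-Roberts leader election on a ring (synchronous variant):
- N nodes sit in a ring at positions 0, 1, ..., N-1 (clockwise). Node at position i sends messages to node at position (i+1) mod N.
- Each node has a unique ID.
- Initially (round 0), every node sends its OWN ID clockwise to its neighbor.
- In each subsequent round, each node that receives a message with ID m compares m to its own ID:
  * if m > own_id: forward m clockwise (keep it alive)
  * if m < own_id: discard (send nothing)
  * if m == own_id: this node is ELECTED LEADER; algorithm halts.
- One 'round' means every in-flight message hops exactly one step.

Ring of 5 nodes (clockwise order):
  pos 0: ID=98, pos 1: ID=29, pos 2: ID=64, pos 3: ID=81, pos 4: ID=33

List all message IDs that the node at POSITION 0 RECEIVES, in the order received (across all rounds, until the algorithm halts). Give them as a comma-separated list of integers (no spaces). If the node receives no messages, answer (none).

Round 1: pos1(id29) recv 98: fwd; pos2(id64) recv 29: drop; pos3(id81) recv 64: drop; pos4(id33) recv 81: fwd; pos0(id98) recv 33: drop
Round 2: pos2(id64) recv 98: fwd; pos0(id98) recv 81: drop
Round 3: pos3(id81) recv 98: fwd
Round 4: pos4(id33) recv 98: fwd
Round 5: pos0(id98) recv 98: ELECTED

Answer: 33,81,98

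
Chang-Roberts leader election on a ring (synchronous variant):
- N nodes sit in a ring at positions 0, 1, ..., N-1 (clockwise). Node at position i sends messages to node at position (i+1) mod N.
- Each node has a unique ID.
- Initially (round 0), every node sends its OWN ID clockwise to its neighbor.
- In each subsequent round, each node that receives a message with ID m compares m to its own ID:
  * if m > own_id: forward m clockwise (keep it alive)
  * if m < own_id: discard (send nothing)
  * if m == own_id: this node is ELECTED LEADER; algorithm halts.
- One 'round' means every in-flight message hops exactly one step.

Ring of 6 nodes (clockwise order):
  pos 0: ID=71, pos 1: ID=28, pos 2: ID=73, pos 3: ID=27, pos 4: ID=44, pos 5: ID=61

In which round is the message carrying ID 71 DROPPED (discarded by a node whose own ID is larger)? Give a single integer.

Answer: 2

Derivation:
Round 1: pos1(id28) recv 71: fwd; pos2(id73) recv 28: drop; pos3(id27) recv 73: fwd; pos4(id44) recv 27: drop; pos5(id61) recv 44: drop; pos0(id71) recv 61: drop
Round 2: pos2(id73) recv 71: drop; pos4(id44) recv 73: fwd
Round 3: pos5(id61) recv 73: fwd
Round 4: pos0(id71) recv 73: fwd
Round 5: pos1(id28) recv 73: fwd
Round 6: pos2(id73) recv 73: ELECTED
Message ID 71 originates at pos 0; dropped at pos 2 in round 2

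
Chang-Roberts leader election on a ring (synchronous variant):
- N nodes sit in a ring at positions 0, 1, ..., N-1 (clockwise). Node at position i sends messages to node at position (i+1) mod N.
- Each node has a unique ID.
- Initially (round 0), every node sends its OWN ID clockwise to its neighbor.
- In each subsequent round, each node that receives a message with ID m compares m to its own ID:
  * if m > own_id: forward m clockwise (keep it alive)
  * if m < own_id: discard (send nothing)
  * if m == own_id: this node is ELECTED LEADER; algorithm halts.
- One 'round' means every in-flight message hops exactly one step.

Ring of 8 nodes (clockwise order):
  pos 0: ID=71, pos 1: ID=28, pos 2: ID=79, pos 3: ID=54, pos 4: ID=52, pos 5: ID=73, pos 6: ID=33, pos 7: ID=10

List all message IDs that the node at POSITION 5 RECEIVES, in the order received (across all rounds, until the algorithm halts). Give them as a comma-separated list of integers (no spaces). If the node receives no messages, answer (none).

Round 1: pos1(id28) recv 71: fwd; pos2(id79) recv 28: drop; pos3(id54) recv 79: fwd; pos4(id52) recv 54: fwd; pos5(id73) recv 52: drop; pos6(id33) recv 73: fwd; pos7(id10) recv 33: fwd; pos0(id71) recv 10: drop
Round 2: pos2(id79) recv 71: drop; pos4(id52) recv 79: fwd; pos5(id73) recv 54: drop; pos7(id10) recv 73: fwd; pos0(id71) recv 33: drop
Round 3: pos5(id73) recv 79: fwd; pos0(id71) recv 73: fwd
Round 4: pos6(id33) recv 79: fwd; pos1(id28) recv 73: fwd
Round 5: pos7(id10) recv 79: fwd; pos2(id79) recv 73: drop
Round 6: pos0(id71) recv 79: fwd
Round 7: pos1(id28) recv 79: fwd
Round 8: pos2(id79) recv 79: ELECTED

Answer: 52,54,79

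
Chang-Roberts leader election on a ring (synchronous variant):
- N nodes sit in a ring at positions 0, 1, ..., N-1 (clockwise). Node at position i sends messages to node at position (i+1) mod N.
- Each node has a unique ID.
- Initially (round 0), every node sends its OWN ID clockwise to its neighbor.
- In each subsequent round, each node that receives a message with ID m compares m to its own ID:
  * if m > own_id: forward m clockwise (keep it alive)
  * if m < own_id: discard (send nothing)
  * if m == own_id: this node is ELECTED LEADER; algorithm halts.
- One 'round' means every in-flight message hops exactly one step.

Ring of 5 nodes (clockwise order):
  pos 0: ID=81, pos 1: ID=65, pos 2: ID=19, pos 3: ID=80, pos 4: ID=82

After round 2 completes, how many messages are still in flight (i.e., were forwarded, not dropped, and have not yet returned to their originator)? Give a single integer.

Round 1: pos1(id65) recv 81: fwd; pos2(id19) recv 65: fwd; pos3(id80) recv 19: drop; pos4(id82) recv 80: drop; pos0(id81) recv 82: fwd
Round 2: pos2(id19) recv 81: fwd; pos3(id80) recv 65: drop; pos1(id65) recv 82: fwd
After round 2: 2 messages still in flight

Answer: 2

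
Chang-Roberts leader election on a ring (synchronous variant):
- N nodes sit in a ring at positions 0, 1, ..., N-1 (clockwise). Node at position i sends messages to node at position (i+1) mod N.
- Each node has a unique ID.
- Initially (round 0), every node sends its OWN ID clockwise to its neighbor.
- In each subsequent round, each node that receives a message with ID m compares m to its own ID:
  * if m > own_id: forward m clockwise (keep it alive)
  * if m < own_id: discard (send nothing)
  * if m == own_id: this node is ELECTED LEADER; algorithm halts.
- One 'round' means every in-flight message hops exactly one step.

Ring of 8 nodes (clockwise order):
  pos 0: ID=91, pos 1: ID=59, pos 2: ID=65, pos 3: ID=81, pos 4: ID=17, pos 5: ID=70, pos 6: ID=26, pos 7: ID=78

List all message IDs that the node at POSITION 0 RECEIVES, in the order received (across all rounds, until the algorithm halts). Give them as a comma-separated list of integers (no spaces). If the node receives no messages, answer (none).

Round 1: pos1(id59) recv 91: fwd; pos2(id65) recv 59: drop; pos3(id81) recv 65: drop; pos4(id17) recv 81: fwd; pos5(id70) recv 17: drop; pos6(id26) recv 70: fwd; pos7(id78) recv 26: drop; pos0(id91) recv 78: drop
Round 2: pos2(id65) recv 91: fwd; pos5(id70) recv 81: fwd; pos7(id78) recv 70: drop
Round 3: pos3(id81) recv 91: fwd; pos6(id26) recv 81: fwd
Round 4: pos4(id17) recv 91: fwd; pos7(id78) recv 81: fwd
Round 5: pos5(id70) recv 91: fwd; pos0(id91) recv 81: drop
Round 6: pos6(id26) recv 91: fwd
Round 7: pos7(id78) recv 91: fwd
Round 8: pos0(id91) recv 91: ELECTED

Answer: 78,81,91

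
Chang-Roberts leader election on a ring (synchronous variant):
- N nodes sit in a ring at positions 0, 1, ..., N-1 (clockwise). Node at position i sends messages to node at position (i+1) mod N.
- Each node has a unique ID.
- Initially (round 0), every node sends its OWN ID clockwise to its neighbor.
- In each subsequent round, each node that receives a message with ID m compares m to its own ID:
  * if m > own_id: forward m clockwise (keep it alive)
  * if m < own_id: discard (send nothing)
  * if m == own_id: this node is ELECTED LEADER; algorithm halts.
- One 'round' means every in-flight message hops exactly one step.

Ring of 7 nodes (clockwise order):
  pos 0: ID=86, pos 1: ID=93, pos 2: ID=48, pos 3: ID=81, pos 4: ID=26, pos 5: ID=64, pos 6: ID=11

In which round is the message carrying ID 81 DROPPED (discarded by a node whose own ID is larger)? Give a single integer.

Round 1: pos1(id93) recv 86: drop; pos2(id48) recv 93: fwd; pos3(id81) recv 48: drop; pos4(id26) recv 81: fwd; pos5(id64) recv 26: drop; pos6(id11) recv 64: fwd; pos0(id86) recv 11: drop
Round 2: pos3(id81) recv 93: fwd; pos5(id64) recv 81: fwd; pos0(id86) recv 64: drop
Round 3: pos4(id26) recv 93: fwd; pos6(id11) recv 81: fwd
Round 4: pos5(id64) recv 93: fwd; pos0(id86) recv 81: drop
Round 5: pos6(id11) recv 93: fwd
Round 6: pos0(id86) recv 93: fwd
Round 7: pos1(id93) recv 93: ELECTED
Message ID 81 originates at pos 3; dropped at pos 0 in round 4

Answer: 4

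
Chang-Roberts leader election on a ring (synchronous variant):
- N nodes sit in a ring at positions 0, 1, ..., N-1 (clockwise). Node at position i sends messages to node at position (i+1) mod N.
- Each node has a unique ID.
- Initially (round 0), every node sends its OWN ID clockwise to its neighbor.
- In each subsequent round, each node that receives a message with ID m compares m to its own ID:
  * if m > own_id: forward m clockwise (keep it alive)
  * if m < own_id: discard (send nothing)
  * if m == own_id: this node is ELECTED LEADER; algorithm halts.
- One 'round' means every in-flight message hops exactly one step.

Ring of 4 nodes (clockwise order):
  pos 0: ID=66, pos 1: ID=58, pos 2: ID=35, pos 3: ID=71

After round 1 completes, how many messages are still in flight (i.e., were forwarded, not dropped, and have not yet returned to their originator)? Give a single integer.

Answer: 3

Derivation:
Round 1: pos1(id58) recv 66: fwd; pos2(id35) recv 58: fwd; pos3(id71) recv 35: drop; pos0(id66) recv 71: fwd
After round 1: 3 messages still in flight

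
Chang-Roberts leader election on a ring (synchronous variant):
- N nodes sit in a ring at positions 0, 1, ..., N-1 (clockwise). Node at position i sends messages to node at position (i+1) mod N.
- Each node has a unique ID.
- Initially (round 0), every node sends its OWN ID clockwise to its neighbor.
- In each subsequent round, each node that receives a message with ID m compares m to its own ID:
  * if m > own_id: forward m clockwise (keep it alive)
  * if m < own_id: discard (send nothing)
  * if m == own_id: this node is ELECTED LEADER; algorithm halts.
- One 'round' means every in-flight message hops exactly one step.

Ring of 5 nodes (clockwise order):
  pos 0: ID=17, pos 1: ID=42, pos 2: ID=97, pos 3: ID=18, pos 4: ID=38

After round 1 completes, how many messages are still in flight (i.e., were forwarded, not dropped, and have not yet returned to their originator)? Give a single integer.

Round 1: pos1(id42) recv 17: drop; pos2(id97) recv 42: drop; pos3(id18) recv 97: fwd; pos4(id38) recv 18: drop; pos0(id17) recv 38: fwd
After round 1: 2 messages still in flight

Answer: 2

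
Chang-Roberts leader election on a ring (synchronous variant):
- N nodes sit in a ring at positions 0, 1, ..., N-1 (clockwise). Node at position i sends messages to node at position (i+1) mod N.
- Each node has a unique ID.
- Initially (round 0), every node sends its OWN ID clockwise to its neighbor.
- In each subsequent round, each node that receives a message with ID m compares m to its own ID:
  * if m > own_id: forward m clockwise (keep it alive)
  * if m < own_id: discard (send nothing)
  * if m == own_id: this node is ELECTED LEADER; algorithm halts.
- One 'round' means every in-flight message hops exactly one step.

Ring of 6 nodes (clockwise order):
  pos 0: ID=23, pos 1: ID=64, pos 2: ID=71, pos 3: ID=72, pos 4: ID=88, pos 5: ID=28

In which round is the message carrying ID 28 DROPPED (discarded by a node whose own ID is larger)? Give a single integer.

Answer: 2

Derivation:
Round 1: pos1(id64) recv 23: drop; pos2(id71) recv 64: drop; pos3(id72) recv 71: drop; pos4(id88) recv 72: drop; pos5(id28) recv 88: fwd; pos0(id23) recv 28: fwd
Round 2: pos0(id23) recv 88: fwd; pos1(id64) recv 28: drop
Round 3: pos1(id64) recv 88: fwd
Round 4: pos2(id71) recv 88: fwd
Round 5: pos3(id72) recv 88: fwd
Round 6: pos4(id88) recv 88: ELECTED
Message ID 28 originates at pos 5; dropped at pos 1 in round 2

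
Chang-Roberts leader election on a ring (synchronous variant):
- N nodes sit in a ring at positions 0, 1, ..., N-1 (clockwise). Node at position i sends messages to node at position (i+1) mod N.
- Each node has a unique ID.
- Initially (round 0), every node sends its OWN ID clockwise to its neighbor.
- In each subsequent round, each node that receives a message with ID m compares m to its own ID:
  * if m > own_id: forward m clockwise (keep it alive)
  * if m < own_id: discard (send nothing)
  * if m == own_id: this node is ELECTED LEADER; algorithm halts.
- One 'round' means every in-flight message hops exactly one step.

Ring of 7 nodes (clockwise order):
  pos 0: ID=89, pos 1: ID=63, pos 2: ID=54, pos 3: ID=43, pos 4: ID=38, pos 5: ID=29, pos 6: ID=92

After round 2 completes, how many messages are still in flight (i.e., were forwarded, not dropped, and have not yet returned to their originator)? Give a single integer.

Answer: 5

Derivation:
Round 1: pos1(id63) recv 89: fwd; pos2(id54) recv 63: fwd; pos3(id43) recv 54: fwd; pos4(id38) recv 43: fwd; pos5(id29) recv 38: fwd; pos6(id92) recv 29: drop; pos0(id89) recv 92: fwd
Round 2: pos2(id54) recv 89: fwd; pos3(id43) recv 63: fwd; pos4(id38) recv 54: fwd; pos5(id29) recv 43: fwd; pos6(id92) recv 38: drop; pos1(id63) recv 92: fwd
After round 2: 5 messages still in flight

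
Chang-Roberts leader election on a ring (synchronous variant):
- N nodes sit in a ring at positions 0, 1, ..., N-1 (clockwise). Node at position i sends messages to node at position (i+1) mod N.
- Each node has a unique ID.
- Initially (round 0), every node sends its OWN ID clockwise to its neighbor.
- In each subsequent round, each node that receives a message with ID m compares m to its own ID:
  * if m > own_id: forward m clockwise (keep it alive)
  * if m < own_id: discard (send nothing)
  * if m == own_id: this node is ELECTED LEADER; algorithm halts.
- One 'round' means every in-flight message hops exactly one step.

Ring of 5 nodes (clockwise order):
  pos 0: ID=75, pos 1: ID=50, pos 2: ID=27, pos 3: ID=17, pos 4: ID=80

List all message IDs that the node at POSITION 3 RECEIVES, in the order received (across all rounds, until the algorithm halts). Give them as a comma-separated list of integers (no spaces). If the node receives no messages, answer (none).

Answer: 27,50,75,80

Derivation:
Round 1: pos1(id50) recv 75: fwd; pos2(id27) recv 50: fwd; pos3(id17) recv 27: fwd; pos4(id80) recv 17: drop; pos0(id75) recv 80: fwd
Round 2: pos2(id27) recv 75: fwd; pos3(id17) recv 50: fwd; pos4(id80) recv 27: drop; pos1(id50) recv 80: fwd
Round 3: pos3(id17) recv 75: fwd; pos4(id80) recv 50: drop; pos2(id27) recv 80: fwd
Round 4: pos4(id80) recv 75: drop; pos3(id17) recv 80: fwd
Round 5: pos4(id80) recv 80: ELECTED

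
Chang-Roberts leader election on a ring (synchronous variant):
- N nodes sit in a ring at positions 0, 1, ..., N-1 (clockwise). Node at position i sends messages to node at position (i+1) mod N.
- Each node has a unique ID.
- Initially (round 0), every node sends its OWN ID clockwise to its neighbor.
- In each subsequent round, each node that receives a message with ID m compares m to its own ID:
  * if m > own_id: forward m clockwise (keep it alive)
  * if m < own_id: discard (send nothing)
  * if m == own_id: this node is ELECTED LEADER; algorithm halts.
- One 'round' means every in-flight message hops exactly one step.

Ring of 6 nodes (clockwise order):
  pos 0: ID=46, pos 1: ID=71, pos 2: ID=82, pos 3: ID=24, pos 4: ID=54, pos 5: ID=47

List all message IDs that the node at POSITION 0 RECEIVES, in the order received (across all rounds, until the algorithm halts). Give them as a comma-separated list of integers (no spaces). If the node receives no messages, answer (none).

Round 1: pos1(id71) recv 46: drop; pos2(id82) recv 71: drop; pos3(id24) recv 82: fwd; pos4(id54) recv 24: drop; pos5(id47) recv 54: fwd; pos0(id46) recv 47: fwd
Round 2: pos4(id54) recv 82: fwd; pos0(id46) recv 54: fwd; pos1(id71) recv 47: drop
Round 3: pos5(id47) recv 82: fwd; pos1(id71) recv 54: drop
Round 4: pos0(id46) recv 82: fwd
Round 5: pos1(id71) recv 82: fwd
Round 6: pos2(id82) recv 82: ELECTED

Answer: 47,54,82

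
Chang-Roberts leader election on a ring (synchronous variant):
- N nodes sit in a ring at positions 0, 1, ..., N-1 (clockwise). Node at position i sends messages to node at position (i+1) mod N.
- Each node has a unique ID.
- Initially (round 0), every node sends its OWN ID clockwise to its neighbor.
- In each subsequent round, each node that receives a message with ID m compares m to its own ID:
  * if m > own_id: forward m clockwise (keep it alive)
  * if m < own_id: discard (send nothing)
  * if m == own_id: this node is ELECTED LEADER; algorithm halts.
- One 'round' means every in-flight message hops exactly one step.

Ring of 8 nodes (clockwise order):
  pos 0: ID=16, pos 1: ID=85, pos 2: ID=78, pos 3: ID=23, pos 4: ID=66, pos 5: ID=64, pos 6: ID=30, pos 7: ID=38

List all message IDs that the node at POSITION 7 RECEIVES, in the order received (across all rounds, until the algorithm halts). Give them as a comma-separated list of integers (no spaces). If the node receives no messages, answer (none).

Round 1: pos1(id85) recv 16: drop; pos2(id78) recv 85: fwd; pos3(id23) recv 78: fwd; pos4(id66) recv 23: drop; pos5(id64) recv 66: fwd; pos6(id30) recv 64: fwd; pos7(id38) recv 30: drop; pos0(id16) recv 38: fwd
Round 2: pos3(id23) recv 85: fwd; pos4(id66) recv 78: fwd; pos6(id30) recv 66: fwd; pos7(id38) recv 64: fwd; pos1(id85) recv 38: drop
Round 3: pos4(id66) recv 85: fwd; pos5(id64) recv 78: fwd; pos7(id38) recv 66: fwd; pos0(id16) recv 64: fwd
Round 4: pos5(id64) recv 85: fwd; pos6(id30) recv 78: fwd; pos0(id16) recv 66: fwd; pos1(id85) recv 64: drop
Round 5: pos6(id30) recv 85: fwd; pos7(id38) recv 78: fwd; pos1(id85) recv 66: drop
Round 6: pos7(id38) recv 85: fwd; pos0(id16) recv 78: fwd
Round 7: pos0(id16) recv 85: fwd; pos1(id85) recv 78: drop
Round 8: pos1(id85) recv 85: ELECTED

Answer: 30,64,66,78,85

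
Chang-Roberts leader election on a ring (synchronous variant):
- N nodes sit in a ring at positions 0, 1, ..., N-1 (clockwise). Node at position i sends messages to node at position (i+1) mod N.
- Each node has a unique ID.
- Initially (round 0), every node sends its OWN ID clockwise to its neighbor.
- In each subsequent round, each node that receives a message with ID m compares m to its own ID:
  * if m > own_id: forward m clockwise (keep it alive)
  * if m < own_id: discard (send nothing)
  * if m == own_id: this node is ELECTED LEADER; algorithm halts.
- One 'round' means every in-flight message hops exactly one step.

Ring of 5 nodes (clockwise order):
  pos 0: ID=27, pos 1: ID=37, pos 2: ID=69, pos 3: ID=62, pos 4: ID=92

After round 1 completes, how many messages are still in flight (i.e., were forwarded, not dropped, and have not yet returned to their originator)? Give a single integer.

Round 1: pos1(id37) recv 27: drop; pos2(id69) recv 37: drop; pos3(id62) recv 69: fwd; pos4(id92) recv 62: drop; pos0(id27) recv 92: fwd
After round 1: 2 messages still in flight

Answer: 2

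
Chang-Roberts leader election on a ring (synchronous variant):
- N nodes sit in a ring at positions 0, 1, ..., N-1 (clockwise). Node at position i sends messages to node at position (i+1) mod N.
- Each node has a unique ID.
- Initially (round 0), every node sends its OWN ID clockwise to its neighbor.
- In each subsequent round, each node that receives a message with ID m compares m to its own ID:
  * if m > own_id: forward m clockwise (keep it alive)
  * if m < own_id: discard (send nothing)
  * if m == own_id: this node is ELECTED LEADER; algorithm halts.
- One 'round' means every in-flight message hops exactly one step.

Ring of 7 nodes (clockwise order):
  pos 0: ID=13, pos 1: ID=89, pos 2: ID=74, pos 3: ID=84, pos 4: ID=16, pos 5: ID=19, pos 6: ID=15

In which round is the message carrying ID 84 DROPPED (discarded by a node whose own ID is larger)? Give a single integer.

Round 1: pos1(id89) recv 13: drop; pos2(id74) recv 89: fwd; pos3(id84) recv 74: drop; pos4(id16) recv 84: fwd; pos5(id19) recv 16: drop; pos6(id15) recv 19: fwd; pos0(id13) recv 15: fwd
Round 2: pos3(id84) recv 89: fwd; pos5(id19) recv 84: fwd; pos0(id13) recv 19: fwd; pos1(id89) recv 15: drop
Round 3: pos4(id16) recv 89: fwd; pos6(id15) recv 84: fwd; pos1(id89) recv 19: drop
Round 4: pos5(id19) recv 89: fwd; pos0(id13) recv 84: fwd
Round 5: pos6(id15) recv 89: fwd; pos1(id89) recv 84: drop
Round 6: pos0(id13) recv 89: fwd
Round 7: pos1(id89) recv 89: ELECTED
Message ID 84 originates at pos 3; dropped at pos 1 in round 5

Answer: 5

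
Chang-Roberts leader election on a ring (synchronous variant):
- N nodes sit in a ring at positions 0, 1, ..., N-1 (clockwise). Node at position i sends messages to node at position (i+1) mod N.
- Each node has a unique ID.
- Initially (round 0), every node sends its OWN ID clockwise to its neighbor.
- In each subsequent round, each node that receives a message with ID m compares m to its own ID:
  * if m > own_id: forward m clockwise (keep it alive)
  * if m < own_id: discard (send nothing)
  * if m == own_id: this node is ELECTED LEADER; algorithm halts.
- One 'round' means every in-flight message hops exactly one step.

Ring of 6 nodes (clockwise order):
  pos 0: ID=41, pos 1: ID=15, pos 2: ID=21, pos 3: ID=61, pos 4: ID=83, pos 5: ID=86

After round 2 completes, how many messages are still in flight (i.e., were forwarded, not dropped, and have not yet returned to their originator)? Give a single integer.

Round 1: pos1(id15) recv 41: fwd; pos2(id21) recv 15: drop; pos3(id61) recv 21: drop; pos4(id83) recv 61: drop; pos5(id86) recv 83: drop; pos0(id41) recv 86: fwd
Round 2: pos2(id21) recv 41: fwd; pos1(id15) recv 86: fwd
After round 2: 2 messages still in flight

Answer: 2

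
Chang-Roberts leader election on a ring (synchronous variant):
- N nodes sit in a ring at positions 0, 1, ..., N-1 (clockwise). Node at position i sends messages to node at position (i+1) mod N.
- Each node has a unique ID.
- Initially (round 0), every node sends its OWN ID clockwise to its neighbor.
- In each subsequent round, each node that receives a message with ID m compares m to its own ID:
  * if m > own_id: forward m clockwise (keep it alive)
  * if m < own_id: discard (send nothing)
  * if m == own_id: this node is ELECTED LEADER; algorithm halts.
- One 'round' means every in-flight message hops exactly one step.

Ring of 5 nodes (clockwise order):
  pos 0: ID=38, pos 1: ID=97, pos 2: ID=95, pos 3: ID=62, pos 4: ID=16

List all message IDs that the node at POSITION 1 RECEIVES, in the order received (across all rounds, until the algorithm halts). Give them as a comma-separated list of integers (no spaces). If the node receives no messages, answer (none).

Round 1: pos1(id97) recv 38: drop; pos2(id95) recv 97: fwd; pos3(id62) recv 95: fwd; pos4(id16) recv 62: fwd; pos0(id38) recv 16: drop
Round 2: pos3(id62) recv 97: fwd; pos4(id16) recv 95: fwd; pos0(id38) recv 62: fwd
Round 3: pos4(id16) recv 97: fwd; pos0(id38) recv 95: fwd; pos1(id97) recv 62: drop
Round 4: pos0(id38) recv 97: fwd; pos1(id97) recv 95: drop
Round 5: pos1(id97) recv 97: ELECTED

Answer: 38,62,95,97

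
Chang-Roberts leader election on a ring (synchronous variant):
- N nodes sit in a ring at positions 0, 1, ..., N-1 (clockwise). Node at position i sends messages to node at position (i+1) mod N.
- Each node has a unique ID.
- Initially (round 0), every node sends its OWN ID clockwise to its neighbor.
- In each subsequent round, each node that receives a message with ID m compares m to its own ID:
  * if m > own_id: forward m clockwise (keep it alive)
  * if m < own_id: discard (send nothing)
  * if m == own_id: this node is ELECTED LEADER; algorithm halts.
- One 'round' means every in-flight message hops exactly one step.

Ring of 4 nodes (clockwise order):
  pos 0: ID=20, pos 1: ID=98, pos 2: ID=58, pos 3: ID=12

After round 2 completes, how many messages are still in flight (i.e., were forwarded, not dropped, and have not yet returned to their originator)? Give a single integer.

Answer: 2

Derivation:
Round 1: pos1(id98) recv 20: drop; pos2(id58) recv 98: fwd; pos3(id12) recv 58: fwd; pos0(id20) recv 12: drop
Round 2: pos3(id12) recv 98: fwd; pos0(id20) recv 58: fwd
After round 2: 2 messages still in flight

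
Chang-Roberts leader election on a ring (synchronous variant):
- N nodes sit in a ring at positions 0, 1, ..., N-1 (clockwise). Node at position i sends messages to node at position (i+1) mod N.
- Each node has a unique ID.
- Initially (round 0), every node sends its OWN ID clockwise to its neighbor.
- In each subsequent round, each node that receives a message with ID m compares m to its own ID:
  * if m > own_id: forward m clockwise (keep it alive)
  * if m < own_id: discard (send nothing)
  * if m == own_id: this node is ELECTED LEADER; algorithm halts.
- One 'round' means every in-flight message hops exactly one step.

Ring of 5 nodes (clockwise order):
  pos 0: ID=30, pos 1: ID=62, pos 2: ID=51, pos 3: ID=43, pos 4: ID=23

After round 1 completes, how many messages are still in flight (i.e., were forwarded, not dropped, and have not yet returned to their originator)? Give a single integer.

Answer: 3

Derivation:
Round 1: pos1(id62) recv 30: drop; pos2(id51) recv 62: fwd; pos3(id43) recv 51: fwd; pos4(id23) recv 43: fwd; pos0(id30) recv 23: drop
After round 1: 3 messages still in flight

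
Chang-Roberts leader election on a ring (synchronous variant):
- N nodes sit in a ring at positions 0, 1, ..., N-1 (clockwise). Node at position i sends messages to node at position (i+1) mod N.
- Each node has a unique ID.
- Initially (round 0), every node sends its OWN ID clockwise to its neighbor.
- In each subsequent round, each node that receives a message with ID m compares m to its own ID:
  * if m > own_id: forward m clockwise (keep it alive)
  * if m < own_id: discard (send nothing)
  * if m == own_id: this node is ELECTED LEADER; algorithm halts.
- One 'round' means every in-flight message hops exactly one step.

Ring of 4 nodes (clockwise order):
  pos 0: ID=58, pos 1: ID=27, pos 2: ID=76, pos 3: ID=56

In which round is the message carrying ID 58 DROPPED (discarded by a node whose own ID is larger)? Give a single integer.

Answer: 2

Derivation:
Round 1: pos1(id27) recv 58: fwd; pos2(id76) recv 27: drop; pos3(id56) recv 76: fwd; pos0(id58) recv 56: drop
Round 2: pos2(id76) recv 58: drop; pos0(id58) recv 76: fwd
Round 3: pos1(id27) recv 76: fwd
Round 4: pos2(id76) recv 76: ELECTED
Message ID 58 originates at pos 0; dropped at pos 2 in round 2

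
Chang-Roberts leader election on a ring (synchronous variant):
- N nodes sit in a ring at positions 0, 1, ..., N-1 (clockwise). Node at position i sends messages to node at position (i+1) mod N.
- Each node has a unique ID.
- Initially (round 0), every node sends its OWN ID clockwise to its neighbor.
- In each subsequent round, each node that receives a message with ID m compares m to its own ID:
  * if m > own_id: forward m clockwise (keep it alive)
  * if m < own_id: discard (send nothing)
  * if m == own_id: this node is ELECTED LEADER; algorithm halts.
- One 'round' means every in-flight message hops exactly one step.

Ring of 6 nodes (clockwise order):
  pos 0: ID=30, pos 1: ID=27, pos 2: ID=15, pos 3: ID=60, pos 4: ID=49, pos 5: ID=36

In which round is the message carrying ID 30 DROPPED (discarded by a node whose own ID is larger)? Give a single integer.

Answer: 3

Derivation:
Round 1: pos1(id27) recv 30: fwd; pos2(id15) recv 27: fwd; pos3(id60) recv 15: drop; pos4(id49) recv 60: fwd; pos5(id36) recv 49: fwd; pos0(id30) recv 36: fwd
Round 2: pos2(id15) recv 30: fwd; pos3(id60) recv 27: drop; pos5(id36) recv 60: fwd; pos0(id30) recv 49: fwd; pos1(id27) recv 36: fwd
Round 3: pos3(id60) recv 30: drop; pos0(id30) recv 60: fwd; pos1(id27) recv 49: fwd; pos2(id15) recv 36: fwd
Round 4: pos1(id27) recv 60: fwd; pos2(id15) recv 49: fwd; pos3(id60) recv 36: drop
Round 5: pos2(id15) recv 60: fwd; pos3(id60) recv 49: drop
Round 6: pos3(id60) recv 60: ELECTED
Message ID 30 originates at pos 0; dropped at pos 3 in round 3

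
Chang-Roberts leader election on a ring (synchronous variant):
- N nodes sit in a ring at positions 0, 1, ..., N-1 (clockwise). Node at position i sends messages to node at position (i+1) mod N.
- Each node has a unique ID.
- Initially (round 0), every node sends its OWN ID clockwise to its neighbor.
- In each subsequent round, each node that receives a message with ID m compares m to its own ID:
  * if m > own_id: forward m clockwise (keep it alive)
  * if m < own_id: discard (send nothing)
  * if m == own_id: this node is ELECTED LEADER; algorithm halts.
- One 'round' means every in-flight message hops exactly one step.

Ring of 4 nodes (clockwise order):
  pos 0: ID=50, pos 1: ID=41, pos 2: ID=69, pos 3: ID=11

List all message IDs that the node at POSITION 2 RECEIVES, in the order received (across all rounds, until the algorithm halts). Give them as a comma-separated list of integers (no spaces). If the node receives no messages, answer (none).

Round 1: pos1(id41) recv 50: fwd; pos2(id69) recv 41: drop; pos3(id11) recv 69: fwd; pos0(id50) recv 11: drop
Round 2: pos2(id69) recv 50: drop; pos0(id50) recv 69: fwd
Round 3: pos1(id41) recv 69: fwd
Round 4: pos2(id69) recv 69: ELECTED

Answer: 41,50,69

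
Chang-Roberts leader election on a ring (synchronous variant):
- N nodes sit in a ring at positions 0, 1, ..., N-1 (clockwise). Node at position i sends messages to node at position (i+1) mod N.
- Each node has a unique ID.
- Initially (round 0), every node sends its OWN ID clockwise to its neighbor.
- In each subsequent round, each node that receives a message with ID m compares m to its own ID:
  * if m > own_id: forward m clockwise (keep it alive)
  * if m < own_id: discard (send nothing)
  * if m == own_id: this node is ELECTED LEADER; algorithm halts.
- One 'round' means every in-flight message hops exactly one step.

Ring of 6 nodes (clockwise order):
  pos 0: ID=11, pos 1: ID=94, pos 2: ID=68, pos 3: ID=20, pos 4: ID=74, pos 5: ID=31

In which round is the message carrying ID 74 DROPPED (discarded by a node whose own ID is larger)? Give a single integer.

Answer: 3

Derivation:
Round 1: pos1(id94) recv 11: drop; pos2(id68) recv 94: fwd; pos3(id20) recv 68: fwd; pos4(id74) recv 20: drop; pos5(id31) recv 74: fwd; pos0(id11) recv 31: fwd
Round 2: pos3(id20) recv 94: fwd; pos4(id74) recv 68: drop; pos0(id11) recv 74: fwd; pos1(id94) recv 31: drop
Round 3: pos4(id74) recv 94: fwd; pos1(id94) recv 74: drop
Round 4: pos5(id31) recv 94: fwd
Round 5: pos0(id11) recv 94: fwd
Round 6: pos1(id94) recv 94: ELECTED
Message ID 74 originates at pos 4; dropped at pos 1 in round 3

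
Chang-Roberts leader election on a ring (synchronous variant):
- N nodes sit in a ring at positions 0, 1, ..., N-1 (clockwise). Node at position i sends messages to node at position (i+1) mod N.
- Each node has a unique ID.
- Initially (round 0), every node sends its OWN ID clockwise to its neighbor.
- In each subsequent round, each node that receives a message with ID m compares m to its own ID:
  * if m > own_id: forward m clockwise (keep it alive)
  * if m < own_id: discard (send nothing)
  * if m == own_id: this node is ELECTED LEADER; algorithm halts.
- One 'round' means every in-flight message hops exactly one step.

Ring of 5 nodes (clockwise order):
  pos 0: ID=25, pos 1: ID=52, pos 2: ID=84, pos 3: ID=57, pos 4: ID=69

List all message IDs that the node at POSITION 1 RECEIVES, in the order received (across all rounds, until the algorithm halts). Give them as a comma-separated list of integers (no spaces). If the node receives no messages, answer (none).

Round 1: pos1(id52) recv 25: drop; pos2(id84) recv 52: drop; pos3(id57) recv 84: fwd; pos4(id69) recv 57: drop; pos0(id25) recv 69: fwd
Round 2: pos4(id69) recv 84: fwd; pos1(id52) recv 69: fwd
Round 3: pos0(id25) recv 84: fwd; pos2(id84) recv 69: drop
Round 4: pos1(id52) recv 84: fwd
Round 5: pos2(id84) recv 84: ELECTED

Answer: 25,69,84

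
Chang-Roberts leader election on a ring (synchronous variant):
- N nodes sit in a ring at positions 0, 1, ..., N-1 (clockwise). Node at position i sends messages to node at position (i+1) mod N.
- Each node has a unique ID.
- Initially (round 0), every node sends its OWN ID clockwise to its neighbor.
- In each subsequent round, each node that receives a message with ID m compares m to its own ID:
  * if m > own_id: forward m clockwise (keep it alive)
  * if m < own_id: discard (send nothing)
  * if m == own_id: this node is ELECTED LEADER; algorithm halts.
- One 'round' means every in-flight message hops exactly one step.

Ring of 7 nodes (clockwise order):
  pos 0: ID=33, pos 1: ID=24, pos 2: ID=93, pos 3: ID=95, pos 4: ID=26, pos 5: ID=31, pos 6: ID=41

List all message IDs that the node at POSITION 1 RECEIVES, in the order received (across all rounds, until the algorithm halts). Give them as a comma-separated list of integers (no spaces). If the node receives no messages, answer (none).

Round 1: pos1(id24) recv 33: fwd; pos2(id93) recv 24: drop; pos3(id95) recv 93: drop; pos4(id26) recv 95: fwd; pos5(id31) recv 26: drop; pos6(id41) recv 31: drop; pos0(id33) recv 41: fwd
Round 2: pos2(id93) recv 33: drop; pos5(id31) recv 95: fwd; pos1(id24) recv 41: fwd
Round 3: pos6(id41) recv 95: fwd; pos2(id93) recv 41: drop
Round 4: pos0(id33) recv 95: fwd
Round 5: pos1(id24) recv 95: fwd
Round 6: pos2(id93) recv 95: fwd
Round 7: pos3(id95) recv 95: ELECTED

Answer: 33,41,95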